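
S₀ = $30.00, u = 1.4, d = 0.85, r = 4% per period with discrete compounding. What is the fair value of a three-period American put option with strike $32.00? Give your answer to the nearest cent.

$4.53

Risk-neutral probability p = (1 + 0.04 − 0.85)/(1.4 − 0.85) = 0.1900/0.5500 = 0.3455
Terminal stock prices: S_uuu = 82.32, S_uud = 49.98, S_udd = 30.34, S_ddd = 18.42
Terminal payoffs (K − S): max(-50.32, 0) = 0, max(-17.98, 0) = 0, max(1.655, 0) = 1.655, max(13.58, 0) = 13.58
Node uu (S = 58.8): continuation = 1/1.04·[0.3455·0.0000 + 0.6545·0.0000] = 0.0000; exercise value = 0.0000 ≤ continuation, so V_uu = 0.0000
Node ud (S = 35.7): continuation = 1/1.04·[0.3455·0.0000 + 0.6545·1.6550] = 1.0416; exercise value = 0.0000 ≤ continuation, so V_ud = 1.0416
Node dd (S = 21.67): continuation = 1/1.04·[0.3455·1.6550 + 0.6545·13.5763] = 9.0942; exercise value = 10.3250 > continuation, so V_dd = 10.3250 (exercise)
Node u (S = 42): continuation = 1/1.04·[0.3455·0.0000 + 0.6545·1.0416] = 0.6556; exercise value = 0.0000 ≤ continuation, so V_u = 0.6556
Node d (S = 25.5): continuation = 1/1.04·[0.3455·1.0416 + 0.6545·10.3250] = 6.8442; exercise value = 6.5000 ≤ continuation, so V_d = 6.8442
Node 0 (S = 30): continuation = 1/1.04·[0.3455·0.6556 + 0.6545·6.8442] = 4.5253; exercise value = 2.0000 ≤ continuation, so V_0 = 4.5253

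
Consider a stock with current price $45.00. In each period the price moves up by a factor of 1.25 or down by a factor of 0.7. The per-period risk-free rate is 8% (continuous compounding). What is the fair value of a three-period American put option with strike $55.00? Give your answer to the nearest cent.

$10.06

Risk-neutral probability p = (e^0.08 − 0.7)/(1.25 − 0.7) = 0.3833/0.5500 = 0.6969
Terminal stock prices: S_uuu = 87.89, S_uud = 49.22, S_udd = 27.56, S_ddd = 15.43
Terminal payoffs (K − S): max(-32.89, 0) = 0, max(5.781, 0) = 5.781, max(27.44, 0) = 27.44, max(39.57, 0) = 39.57
Node uu (S = 70.31): continuation = e^(−0.08)·[0.6969·0.0000 + 0.3031·5.7812] = 1.6177; exercise value = 0.0000 ≤ continuation, so V_uu = 1.6177
Node ud (S = 39.38): continuation = e^(−0.08)·[0.6969·5.7812 + 0.3031·27.4375] = 11.3964; exercise value = 15.6250 > continuation, so V_ud = 15.6250 (exercise)
Node dd (S = 22.05): continuation = e^(−0.08)·[0.6969·27.4375 + 0.3031·39.5650] = 28.7214; exercise value = 32.9500 > continuation, so V_dd = 32.9500 (exercise)
Node u (S = 56.25): continuation = e^(−0.08)·[0.6969·1.6177 + 0.3031·15.6250] = 5.4127; exercise value = 0.0000 ≤ continuation, so V_u = 5.4127
Node d (S = 31.5): continuation = e^(−0.08)·[0.6969·15.6250 + 0.3031·32.9500] = 19.2714; exercise value = 23.5000 > continuation, so V_d = 23.5000 (exercise)
Node 0 (S = 45): continuation = e^(−0.08)·[0.6969·5.4127 + 0.3031·23.5000] = 10.0575; exercise value = 10.0000 ≤ continuation, so V_0 = 10.0575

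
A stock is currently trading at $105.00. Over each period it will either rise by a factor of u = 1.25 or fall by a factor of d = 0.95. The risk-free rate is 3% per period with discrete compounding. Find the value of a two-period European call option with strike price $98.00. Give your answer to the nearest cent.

$14.27

Risk-neutral probability p = (1 + 0.03 − 0.95)/(1.25 − 0.95) = 0.0800/0.3000 = 0.2667
Terminal stock prices: S_uu = 164.1, S_ud = 124.7, S_dd = 94.76
Terminal payoffs (S − K): max(66.06, 0) = 66.06, max(26.69, 0) = 26.69, max(-3.237, 0) = 0
Node u (S = 131.2): V_u = 1/1.03·[0.2667·66.0625 + 0.7333·26.6875] = 36.1044
Node d (S = 99.75): V_d = 1/1.03·[0.2667·26.6875 + 0.7333·0.0000] = 6.9094
Node 0 (S = 105): V_0 = 1/1.03·[0.2667·36.1044 + 0.7333·6.9094] = 14.2667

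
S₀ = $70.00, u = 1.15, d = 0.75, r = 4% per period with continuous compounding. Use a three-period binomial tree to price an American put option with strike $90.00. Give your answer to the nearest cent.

$20.00

Risk-neutral probability p = (e^0.04 − 0.75)/(1.15 − 0.75) = 0.2908/0.4000 = 0.7270
Terminal stock prices: S_uuu = 106.5, S_uud = 69.43, S_udd = 45.28, S_ddd = 29.53
Terminal payoffs (K − S): max(-16.46, 0) = 0, max(20.57, 0) = 20.57, max(44.72, 0) = 44.72, max(60.47, 0) = 60.47
Node uu (S = 92.57): continuation = e^(−0.04)·[0.7270·0.0000 + 0.2730·20.5688] = 5.3946; exercise value = 0.0000 ≤ continuation, so V_uu = 5.3946
Node ud (S = 60.38): continuation = e^(−0.04)·[0.7270·20.5688 + 0.2730·44.7188] = 26.0960; exercise value = 29.6250 > continuation, so V_ud = 29.6250 (exercise)
Node dd (S = 39.38): continuation = e^(−0.04)·[0.7270·44.7188 + 0.2730·60.4688] = 47.0960; exercise value = 50.6250 > continuation, so V_dd = 50.6250 (exercise)
Node u (S = 80.5): continuation = e^(−0.04)·[0.7270·5.3946 + 0.2730·29.6250] = 11.5379; exercise value = 9.5000 ≤ continuation, so V_u = 11.5379
Node d (S = 52.5): continuation = e^(−0.04)·[0.7270·29.6250 + 0.2730·50.6250] = 33.9710; exercise value = 37.5000 > continuation, so V_d = 37.5000 (exercise)
Node 0 (S = 70): continuation = e^(−0.04)·[0.7270·11.5379 + 0.2730·37.5000] = 17.8946; exercise value = 20.0000 > continuation, so V_0 = 20.0000 (exercise)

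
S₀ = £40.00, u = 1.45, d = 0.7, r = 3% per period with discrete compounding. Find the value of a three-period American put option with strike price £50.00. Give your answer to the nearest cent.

£14.69

Risk-neutral probability p = (1 + 0.03 − 0.7)/(1.45 − 0.7) = 0.3300/0.7500 = 0.4400
Terminal stock prices: S_uuu = 121.9, S_uud = 58.87, S_udd = 28.42, S_ddd = 13.72
Terminal payoffs (K − S): max(-71.94, 0) = 0, max(-8.87, 0) = 0, max(21.58, 0) = 21.58, max(36.28, 0) = 36.28
Node uu (S = 84.1): continuation = 1/1.03·[0.4400·0.0000 + 0.5600·0.0000] = 0.0000; exercise value = 0.0000 ≤ continuation, so V_uu = 0.0000
Node ud (S = 40.6): continuation = 1/1.03·[0.4400·0.0000 + 0.5600·21.5800] = 11.7328; exercise value = 9.4000 ≤ continuation, so V_ud = 11.7328
Node dd (S = 19.6): continuation = 1/1.03·[0.4400·21.5800 + 0.5600·36.2800] = 28.9437; exercise value = 30.4000 > continuation, so V_dd = 30.4000 (exercise)
Node u (S = 58): continuation = 1/1.03·[0.4400·0.0000 + 0.5600·11.7328] = 6.3790; exercise value = 0.0000 ≤ continuation, so V_u = 6.3790
Node d (S = 28): continuation = 1/1.03·[0.4400·11.7328 + 0.5600·30.4000] = 21.5402; exercise value = 22.0000 > continuation, so V_d = 22.0000 (exercise)
Node 0 (S = 40): continuation = 1/1.03·[0.4400·6.3790 + 0.5600·22.0000] = 14.6862; exercise value = 10.0000 ≤ continuation, so V_0 = 14.6862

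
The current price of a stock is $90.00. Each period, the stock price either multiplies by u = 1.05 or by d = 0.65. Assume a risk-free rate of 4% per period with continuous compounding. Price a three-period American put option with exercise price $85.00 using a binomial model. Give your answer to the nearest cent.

$1.47

Risk-neutral probability p = (e^0.04 − 0.65)/(1.05 − 0.65) = 0.3908/0.4000 = 0.9770
Terminal stock prices: S_uuu = 104.2, S_uud = 64.5, S_udd = 39.93, S_ddd = 24.72
Terminal payoffs (K − S): max(-19.19, 0) = 0, max(20.5, 0) = 20.5, max(45.07, 0) = 45.07, max(60.28, 0) = 60.28
Node uu (S = 99.23): continuation = e^(−0.04)·[0.9770·0.0000 + 0.0230·20.5037] = 0.4526; exercise value = 0.0000 ≤ continuation, so V_uu = 0.4526
Node ud (S = 61.43): continuation = e^(−0.04)·[0.9770·20.5037 + 0.0230·45.0737] = 20.2421; exercise value = 23.5750 > continuation, so V_ud = 23.5750 (exercise)
Node dd (S = 38.03): continuation = e^(−0.04)·[0.9770·45.0737 + 0.0230·60.2837] = 43.6421; exercise value = 46.9750 > continuation, so V_dd = 46.9750 (exercise)
Node u (S = 94.5): continuation = e^(−0.04)·[0.9770·0.4526 + 0.0230·23.5750] = 0.9452; exercise value = 0.0000 ≤ continuation, so V_u = 0.9452
Node d (S = 58.5): continuation = e^(−0.04)·[0.9770·23.5750 + 0.0230·46.9750] = 23.1671; exercise value = 26.5000 > continuation, so V_d = 26.5000 (exercise)
Node 0 (S = 90): continuation = e^(−0.04)·[0.9770·0.9452 + 0.0230·26.5000] = 1.4722; exercise value = 0.0000 ≤ continuation, so V_0 = 1.4722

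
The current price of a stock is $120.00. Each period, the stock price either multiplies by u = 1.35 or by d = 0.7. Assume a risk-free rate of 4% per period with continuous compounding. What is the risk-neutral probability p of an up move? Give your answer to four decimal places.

Risk-neutral probability p = (e^0.04 − 0.7)/(1.35 − 0.7) = 0.3408/0.6500 = 0.5243

p = 0.5243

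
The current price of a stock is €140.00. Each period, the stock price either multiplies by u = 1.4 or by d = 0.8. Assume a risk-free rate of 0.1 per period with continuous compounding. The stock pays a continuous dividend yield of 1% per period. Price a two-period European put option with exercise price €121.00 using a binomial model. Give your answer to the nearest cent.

Per-period risk-free factor R = e^0.1 = 1.1052; dividend-adjusted growth = e^(0.1−0.01) = 1.0942.
Risk-neutral probability p = (1.0942 − 0.8)/(1.4 − 0.8) = 0.2942/0.6000 = 0.4903
Terminal stock prices: S_uu = 274.4, S_ud = 156.8, S_dd = 89.6
Terminal payoffs (K − S): max(-153.4, 0) = 0, max(-35.8, 0) = 0, max(31.4, 0) = 31.4
Node u (S = 196): V_u = e^(−0.1)·[0.4903·0.0000 + 0.5097·0.0000] = 0.0000
Node d (S = 112): V_d = e^(−0.1)·[0.4903·0.0000 + 0.5097·31.4000] = 14.4818
Node 0 (S = 140): V_0 = e^(−0.1)·[0.4903·0.0000 + 0.5097·14.4818] = 6.6791

€6.68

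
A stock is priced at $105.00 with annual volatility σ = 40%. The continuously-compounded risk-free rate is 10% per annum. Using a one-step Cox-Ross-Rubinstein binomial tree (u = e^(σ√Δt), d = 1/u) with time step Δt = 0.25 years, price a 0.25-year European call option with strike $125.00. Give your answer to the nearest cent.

CRR parameters: u = e^(σ√Δt) = e^(0.4·√0.25) = 1.2214, d = 1/u = 0.8187
Per-period rate: rΔt = 0.1·0.25 = 0.025, so R = e^0.025 = 1.0253
Risk-neutral probability p = (e^0.025 − 0.8187)/(1.2214 − 0.8187) = 0.2066/0.4027 = 0.5130
Terminal stock prices: S_u = 128.2, S_d = 85.97
Terminal payoffs (S − K): max(3.247, 0) = 3.247, max(-39.03, 0) = 0
Node 0 (S = 105): V_0 = e^(−0.025)·[0.5130·3.2473 + 0.4870·0.0000] = 1.6248

$1.62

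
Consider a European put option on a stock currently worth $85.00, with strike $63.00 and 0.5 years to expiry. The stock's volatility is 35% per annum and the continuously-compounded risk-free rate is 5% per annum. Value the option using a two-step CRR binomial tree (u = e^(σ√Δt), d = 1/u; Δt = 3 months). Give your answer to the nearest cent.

$0.78

CRR parameters: u = e^(σ√Δt) = e^(0.35·√0.25) = 1.1912, d = 1/u = 0.8395
Per-period rate: rΔt = 0.05·0.25 = 0.0125, so R = e^0.0125 = 1.0126
Risk-neutral probability p = (e^0.0125 − 0.8395)/(1.1912 − 0.8395) = 0.1731/0.3518 = 0.4921
Terminal stock prices: S_uu = 120.6, S_ud = 85, S_dd = 59.9
Terminal payoffs (K − S): max(-57.62, 0) = 0, max(-22, 0) = 0, max(3.102, 0) = 3.102
Node u (S = 101.3): V_u = e^(−0.0125)·[0.4921·0.0000 + 0.5079·0.0000] = 0.0000
Node d (S = 71.35): V_d = e^(−0.0125)·[0.4921·0.0000 + 0.5079·3.1015] = 1.5556
Node 0 (S = 85): V_0 = e^(−0.0125)·[0.4921·0.0000 + 0.5079·1.5556] = 0.7803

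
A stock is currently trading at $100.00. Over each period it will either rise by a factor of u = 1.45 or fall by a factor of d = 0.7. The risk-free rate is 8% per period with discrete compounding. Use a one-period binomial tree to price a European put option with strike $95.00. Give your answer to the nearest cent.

Risk-neutral probability p = (1 + 0.08 − 0.7)/(1.45 − 0.7) = 0.3800/0.7500 = 0.5067
Terminal stock prices: S_u = 145, S_d = 70
Terminal payoffs (K − S): max(-50, 0) = 0, max(25, 0) = 25
Node 0 (S = 100): V_0 = 1/1.08·[0.5067·0.0000 + 0.4933·25.0000] = 11.4198

$11.42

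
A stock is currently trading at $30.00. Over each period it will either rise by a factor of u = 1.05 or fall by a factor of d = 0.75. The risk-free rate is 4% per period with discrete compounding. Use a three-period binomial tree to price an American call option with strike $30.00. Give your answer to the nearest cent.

$3.80

Risk-neutral probability p = (1 + 0.04 − 0.75)/(1.05 − 0.75) = 0.2900/0.3000 = 0.9667
Terminal stock prices: S_uuu = 34.73, S_uud = 24.81, S_udd = 17.72, S_ddd = 12.66
Terminal payoffs (S − K): max(4.729, 0) = 4.729, max(-5.194, 0) = 0, max(-12.28, 0) = 0, max(-17.34, 0) = 0
Node uu (S = 33.08): continuation = 1/1.04·[0.9667·4.7288 + 0.0333·0.0000] = 4.3953; exercise value = 3.0750 ≤ continuation, so V_uu = 4.3953
Node ud (S = 23.62): continuation = 1/1.04·[0.9667·0.0000 + 0.0333·0.0000] = 0.0000; exercise value = 0.0000 ≤ continuation, so V_ud = 0.0000
Node dd (S = 16.88): continuation = 1/1.04·[0.9667·0.0000 + 0.0333·0.0000] = 0.0000; exercise value = 0.0000 ≤ continuation, so V_dd = 0.0000
Node u (S = 31.5): continuation = 1/1.04·[0.9667·4.3953 + 0.0333·0.0000] = 4.0854; exercise value = 1.5000 ≤ continuation, so V_u = 4.0854
Node d (S = 22.5): continuation = 1/1.04·[0.9667·0.0000 + 0.0333·0.0000] = 0.0000; exercise value = 0.0000 ≤ continuation, so V_d = 0.0000
Node 0 (S = 30): continuation = 1/1.04·[0.9667·4.0854 + 0.0333·0.0000] = 3.7973; exercise value = 0.0000 ≤ continuation, so V_0 = 3.7973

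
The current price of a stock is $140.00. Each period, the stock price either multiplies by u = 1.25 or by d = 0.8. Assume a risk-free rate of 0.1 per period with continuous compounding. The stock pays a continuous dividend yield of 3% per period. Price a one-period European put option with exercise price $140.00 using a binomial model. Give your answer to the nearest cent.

Per-period risk-free factor R = e^0.1 = 1.1052; dividend-adjusted growth = e^(0.1−0.03) = 1.0725.
Risk-neutral probability p = (1.0725 − 0.8)/(1.25 − 0.8) = 0.2725/0.4500 = 0.6056
Terminal stock prices: S_u = 175, S_d = 112
Terminal payoffs (K − S): max(-35, 0) = 0, max(28, 0) = 28
Node 0 (S = 140): V_0 = e^(−0.1)·[0.6056·0.0000 + 0.3944·28.0000] = 9.9930

$9.99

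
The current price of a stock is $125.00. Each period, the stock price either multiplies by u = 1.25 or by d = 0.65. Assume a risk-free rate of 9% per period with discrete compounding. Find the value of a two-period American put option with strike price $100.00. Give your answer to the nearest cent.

Risk-neutral probability p = (1 + 0.09 − 0.65)/(1.25 − 0.65) = 0.4400/0.6000 = 0.7333
Terminal stock prices: S_uu = 195.3, S_ud = 101.6, S_dd = 52.81
Terminal payoffs (K − S): max(-95.31, 0) = 0, max(-1.562, 0) = 0, max(47.19, 0) = 47.19
Node u (S = 156.2): continuation = 1/1.09·[0.7333·0.0000 + 0.2667·0.0000] = 0.0000; exercise value = 0.0000 ≤ continuation, so V_u = 0.0000
Node d (S = 81.25): continuation = 1/1.09·[0.7333·0.0000 + 0.2667·47.1875] = 11.5443; exercise value = 18.7500 > continuation, so V_d = 18.7500 (exercise)
Node 0 (S = 125): continuation = 1/1.09·[0.7333·0.0000 + 0.2667·18.7500] = 4.5872; exercise value = 0.0000 ≤ continuation, so V_0 = 4.5872

$4.59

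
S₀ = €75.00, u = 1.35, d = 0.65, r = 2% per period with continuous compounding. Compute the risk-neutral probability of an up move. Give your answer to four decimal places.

Risk-neutral probability p = (e^0.02 − 0.65)/(1.35 − 0.65) = 0.3702/0.7000 = 0.5289

p = 0.5289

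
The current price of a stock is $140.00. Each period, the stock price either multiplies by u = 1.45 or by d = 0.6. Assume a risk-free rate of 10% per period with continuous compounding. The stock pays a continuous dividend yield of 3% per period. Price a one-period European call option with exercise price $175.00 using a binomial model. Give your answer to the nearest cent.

Per-period risk-free factor R = e^0.1 = 1.1052; dividend-adjusted growth = e^(0.1−0.03) = 1.0725.
Risk-neutral probability p = (1.0725 − 0.6)/(1.45 − 0.6) = 0.4725/0.8500 = 0.5559
Terminal stock prices: S_u = 203, S_d = 84
Terminal payoffs (S − K): max(28, 0) = 28, max(-91, 0) = 0
Node 0 (S = 140): V_0 = e^(−0.1)·[0.5559·28.0000 + 0.4441·0.0000] = 14.0838

$14.08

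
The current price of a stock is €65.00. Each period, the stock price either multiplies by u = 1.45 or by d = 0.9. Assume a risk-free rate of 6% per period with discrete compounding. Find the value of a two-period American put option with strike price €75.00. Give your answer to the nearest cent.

Risk-neutral probability p = (1 + 0.06 − 0.9)/(1.45 − 0.9) = 0.1600/0.5500 = 0.2909
Terminal stock prices: S_uu = 136.7, S_ud = 84.83, S_dd = 52.65
Terminal payoffs (K − S): max(-61.66, 0) = 0, max(-9.825, 0) = 0, max(22.35, 0) = 22.35
Node u (S = 94.25): continuation = 1/1.06·[0.2909·0.0000 + 0.7091·0.0000] = 0.0000; exercise value = 0.0000 ≤ continuation, so V_u = 0.0000
Node d (S = 58.5): continuation = 1/1.06·[0.2909·0.0000 + 0.7091·22.3500] = 14.9511; exercise value = 16.5000 > continuation, so V_d = 16.5000 (exercise)
Node 0 (S = 65): continuation = 1/1.06·[0.2909·0.0000 + 0.7091·16.5000] = 11.0377; exercise value = 10.0000 ≤ continuation, so V_0 = 11.0377

€11.04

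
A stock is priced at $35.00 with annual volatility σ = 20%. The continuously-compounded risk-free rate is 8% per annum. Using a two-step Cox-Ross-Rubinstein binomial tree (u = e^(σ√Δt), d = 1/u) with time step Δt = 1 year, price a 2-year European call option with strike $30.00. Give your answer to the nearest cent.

CRR parameters: u = e^(σ√Δt) = e^(0.2·√1) = 1.2214, d = 1/u = 0.8187
Per-period rate: rΔt = 0.08·1 = 0.08, so R = e^0.08 = 1.0833
Risk-neutral probability p = (e^0.08 − 0.8187)/(1.2214 − 0.8187) = 0.2646/0.4027 = 0.6570
Terminal stock prices: S_uu = 52.21, S_ud = 35, S_dd = 23.46
Terminal payoffs (S − K): max(22.21, 0) = 22.21, max(5, 0) = 5, max(-6.539, 0) = 0
Node u (S = 42.75): V_u = e^(−0.08)·[0.6570·22.2139 + 0.3430·5.0000] = 15.0556
Node d (S = 28.66): V_d = e^(−0.08)·[0.6570·5.0000 + 0.3430·0.0000] = 3.0324
Node 0 (S = 35): V_0 = e^(−0.08)·[0.6570·15.0556 + 0.3430·3.0324] = 10.0912

$10.09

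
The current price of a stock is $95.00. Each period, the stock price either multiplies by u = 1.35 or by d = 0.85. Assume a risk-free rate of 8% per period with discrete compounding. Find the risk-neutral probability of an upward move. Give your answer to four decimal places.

Risk-neutral probability p = (1 + 0.08 − 0.85)/(1.35 − 0.85) = 0.2300/0.5000 = 0.4600

p = 0.4600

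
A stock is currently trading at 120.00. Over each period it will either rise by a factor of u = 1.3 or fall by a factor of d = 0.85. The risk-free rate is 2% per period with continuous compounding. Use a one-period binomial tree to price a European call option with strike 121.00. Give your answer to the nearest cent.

12.98

Risk-neutral probability p = (e^0.02 − 0.85)/(1.3 − 0.85) = 0.1702/0.4500 = 0.3782
Terminal stock prices: S_u = 156, S_d = 102
Terminal payoffs (S − K): max(35, 0) = 35, max(-19, 0) = 0
Node 0 (S = 120): V_0 = e^(−0.02)·[0.3782·35.0000 + 0.6218·0.0000] = 12.9758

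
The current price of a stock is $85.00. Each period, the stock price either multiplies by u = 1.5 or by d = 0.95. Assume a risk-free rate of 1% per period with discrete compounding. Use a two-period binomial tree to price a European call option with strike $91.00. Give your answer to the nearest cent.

Risk-neutral probability p = (1 + 0.01 − 0.95)/(1.5 − 0.95) = 0.0600/0.5500 = 0.1091
Terminal stock prices: S_uu = 191.2, S_ud = 121.1, S_dd = 76.71
Terminal payoffs (S − K): max(100.2, 0) = 100.2, max(30.12, 0) = 30.12, max(-14.29, 0) = 0
Node u (S = 127.5): V_u = 1/1.01·[0.1091·100.2500 + 0.8909·30.1250] = 37.4010
Node d (S = 80.75): V_d = 1/1.01·[0.1091·30.1250 + 0.8909·0.0000] = 3.2538
Node 0 (S = 85): V_0 = 1/1.01·[0.1091·37.4010 + 0.8909·3.2538] = 6.9099

$6.91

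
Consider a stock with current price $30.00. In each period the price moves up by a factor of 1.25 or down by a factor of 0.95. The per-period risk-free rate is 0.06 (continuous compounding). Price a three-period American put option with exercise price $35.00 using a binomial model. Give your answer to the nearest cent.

Risk-neutral probability p = (e^0.06 − 0.95)/(1.25 − 0.95) = 0.1118/0.3000 = 0.3728
Terminal stock prices: S_uuu = 58.59, S_uud = 44.53, S_udd = 33.84, S_ddd = 25.72
Terminal payoffs (K − S): max(-23.59, 0) = 0, max(-9.531, 0) = 0, max(1.156, 0) = 1.156, max(9.279, 0) = 9.279
Node uu (S = 46.88): continuation = e^(−0.06)·[0.3728·0.0000 + 0.6272·0.0000] = 0.0000; exercise value = 0.0000 ≤ continuation, so V_uu = 0.0000
Node ud (S = 35.62): continuation = e^(−0.06)·[0.3728·0.0000 + 0.6272·1.1562] = 0.6830; exercise value = 0.0000 ≤ continuation, so V_ud = 0.6830
Node dd (S = 27.07): continuation = e^(−0.06)·[0.3728·1.1562 + 0.6272·9.2788] = 5.8868; exercise value = 7.9250 > continuation, so V_dd = 7.9250 (exercise)
Node u (S = 37.5): continuation = e^(−0.06)·[0.3728·0.0000 + 0.6272·0.6830] = 0.4034; exercise value = 0.0000 ≤ continuation, so V_u = 0.4034
Node d (S = 28.5): continuation = e^(−0.06)·[0.3728·0.6830 + 0.6272·7.9250] = 4.9210; exercise value = 6.5000 > continuation, so V_d = 6.5000 (exercise)
Node 0 (S = 30): continuation = e^(−0.06)·[0.3728·0.4034 + 0.6272·6.5000] = 3.9811; exercise value = 5.0000 > continuation, so V_0 = 5.0000 (exercise)

$5.00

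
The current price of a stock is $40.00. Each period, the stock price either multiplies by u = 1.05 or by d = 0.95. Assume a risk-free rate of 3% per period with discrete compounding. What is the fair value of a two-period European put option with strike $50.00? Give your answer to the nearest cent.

$7.13

Risk-neutral probability p = (1 + 0.03 − 0.95)/(1.05 − 0.95) = 0.0800/0.1000 = 0.8000
Terminal stock prices: S_uu = 44.1, S_ud = 39.9, S_dd = 36.1
Terminal payoffs (K − S): max(5.9, 0) = 5.9, max(10.1, 0) = 10.1, max(13.9, 0) = 13.9
Node u (S = 42): V_u = 1/1.03·[0.8000·5.9000 + 0.2000·10.1000] = 6.5437
Node d (S = 38): V_d = 1/1.03·[0.8000·10.1000 + 0.2000·13.9000] = 10.5437
Node 0 (S = 40): V_0 = 1/1.03·[0.8000·6.5437 + 0.2000·10.5437] = 7.1298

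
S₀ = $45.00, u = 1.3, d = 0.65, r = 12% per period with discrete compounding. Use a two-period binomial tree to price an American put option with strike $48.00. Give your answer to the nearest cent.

$6.23

Risk-neutral probability p = (1 + 0.12 − 0.65)/(1.3 − 0.65) = 0.4700/0.6500 = 0.7231
Terminal stock prices: S_uu = 76.05, S_ud = 38.02, S_dd = 19.01
Terminal payoffs (K − S): max(-28.05, 0) = 0, max(9.975, 0) = 9.975, max(28.99, 0) = 28.99
Node u (S = 58.5): continuation = 1/1.12·[0.7231·0.0000 + 0.2769·9.9750] = 2.4663; exercise value = 0.0000 ≤ continuation, so V_u = 2.4663
Node d (S = 29.25): continuation = 1/1.12·[0.7231·9.9750 + 0.2769·28.9875] = 13.6071; exercise value = 18.7500 > continuation, so V_d = 18.7500 (exercise)
Node 0 (S = 45): continuation = 1/1.12·[0.7231·2.4663 + 0.2769·18.7500] = 6.2283; exercise value = 3.0000 ≤ continuation, so V_0 = 6.2283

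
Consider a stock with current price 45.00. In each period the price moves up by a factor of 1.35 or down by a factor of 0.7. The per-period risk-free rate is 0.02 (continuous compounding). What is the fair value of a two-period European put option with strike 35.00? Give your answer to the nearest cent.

Risk-neutral probability p = (e^0.02 − 0.7)/(1.35 − 0.7) = 0.3202/0.6500 = 0.4926
Terminal stock prices: S_uu = 82.01, S_ud = 42.53, S_dd = 22.05
Terminal payoffs (K − S): max(-47.01, 0) = 0, max(-7.525, 0) = 0, max(12.95, 0) = 12.95
Node u (S = 60.75): V_u = e^(−0.02)·[0.4926·0.0000 + 0.5074·0.0000] = 0.0000
Node d (S = 31.5): V_d = e^(−0.02)·[0.4926·0.0000 + 0.5074·12.9500] = 6.4405
Node 0 (S = 45): V_0 = e^(−0.02)·[0.4926·0.0000 + 0.5074·6.4405] = 3.2031

3.20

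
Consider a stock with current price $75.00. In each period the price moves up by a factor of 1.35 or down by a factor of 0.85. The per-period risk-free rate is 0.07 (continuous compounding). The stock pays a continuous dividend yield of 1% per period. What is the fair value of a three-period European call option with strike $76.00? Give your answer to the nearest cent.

$16.80

Per-period risk-free factor R = e^0.07 = 1.0725; dividend-adjusted growth = e^(0.07−0.01) = 1.0618.
Risk-neutral probability p = (1.0618 − 0.85)/(1.35 − 0.85) = 0.2118/0.5000 = 0.4237
Terminal stock prices: S_uuu = 184.5, S_uud = 116.2, S_udd = 73.15, S_ddd = 46.06
Terminal payoffs (S − K): max(108.5, 0) = 108.5, max(40.18, 0) = 40.18, max(-2.847, 0) = 0, max(-29.94, 0) = 0
Node uu (S = 136.7): V_uu = e^(−0.07)·[0.4237·108.5281 + 0.5763·40.1844] = 64.4655
Node ud (S = 86.06): V_ud = e^(−0.07)·[0.4237·40.1844 + 0.5763·0.0000] = 15.8740
Node dd (S = 54.19): V_dd = e^(−0.07)·[0.4237·0.0000 + 0.5763·0.0000] = 0.0000
Node u (S = 101.2): V_u = e^(−0.07)·[0.4237·64.4655 + 0.5763·15.8740] = 33.9960
Node d (S = 63.75): V_d = e^(−0.07)·[0.4237·15.8740 + 0.5763·0.0000] = 6.2707
Node 0 (S = 75): V_0 = e^(−0.07)·[0.4237·33.9960 + 0.5763·6.2707] = 16.7991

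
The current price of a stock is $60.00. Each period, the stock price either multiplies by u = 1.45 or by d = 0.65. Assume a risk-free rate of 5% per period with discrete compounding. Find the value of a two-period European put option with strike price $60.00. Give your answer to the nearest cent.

$9.42

Risk-neutral probability p = (1 + 0.05 − 0.65)/(1.45 − 0.65) = 0.4000/0.8000 = 0.5000
Terminal stock prices: S_uu = 126.2, S_ud = 56.55, S_dd = 25.35
Terminal payoffs (K − S): max(-66.15, 0) = 0, max(3.45, 0) = 3.45, max(34.65, 0) = 34.65
Node u (S = 87): V_u = 1/1.05·[0.5000·0.0000 + 0.5000·3.4500] = 1.6429
Node d (S = 39): V_d = 1/1.05·[0.5000·3.4500 + 0.5000·34.6500] = 18.1429
Node 0 (S = 60): V_0 = 1/1.05·[0.5000·1.6429 + 0.5000·18.1429] = 9.4218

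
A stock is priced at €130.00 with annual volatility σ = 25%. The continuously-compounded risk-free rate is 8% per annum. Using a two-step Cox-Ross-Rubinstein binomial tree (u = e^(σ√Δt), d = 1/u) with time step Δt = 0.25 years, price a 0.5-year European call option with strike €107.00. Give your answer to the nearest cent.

CRR parameters: u = e^(σ√Δt) = e^(0.25·√0.25) = 1.1331, d = 1/u = 0.8825
Per-period rate: rΔt = 0.08·0.25 = 0.02, so R = e^0.02 = 1.0202
Risk-neutral probability p = (e^0.02 − 0.8825)/(1.1331 − 0.8825) = 0.1377/0.2507 = 0.5494
Terminal stock prices: S_uu = 166.9, S_ud = 130, S_dd = 101.2
Terminal payoffs (S − K): max(59.92, 0) = 59.92, max(23, 0) = 23, max(-5.756, 0) = 0
Node u (S = 147.3): V_u = e^(−0.02)·[0.5494·59.9233 + 0.4506·23.0000] = 42.4280
Node d (S = 114.7): V_d = e^(−0.02)·[0.5494·23.0000 + 0.4506·0.0000] = 12.3857
Node 0 (S = 130): V_0 = e^(−0.02)·[0.5494·42.4280 + 0.4506·12.3857] = 28.3185

€28.32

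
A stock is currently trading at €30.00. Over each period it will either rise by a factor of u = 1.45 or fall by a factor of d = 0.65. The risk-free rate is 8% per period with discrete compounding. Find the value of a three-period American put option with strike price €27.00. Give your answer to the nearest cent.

Risk-neutral probability p = (1 + 0.08 − 0.65)/(1.45 − 0.65) = 0.4300/0.8000 = 0.5375
Terminal stock prices: S_uuu = 91.46, S_uud = 41, S_udd = 18.38, S_ddd = 8.239
Terminal payoffs (K − S): max(-64.46, 0) = 0, max(-14, 0) = 0, max(8.621, 0) = 8.621, max(18.76, 0) = 18.76
Node uu (S = 63.08): continuation = 1/1.08·[0.5375·0.0000 + 0.4625·0.0000] = 0.0000; exercise value = 0.0000 ≤ continuation, so V_uu = 0.0000
Node ud (S = 28.28): continuation = 1/1.08·[0.5375·0.0000 + 0.4625·8.6212] = 3.6920; exercise value = 0.0000 ≤ continuation, so V_ud = 3.6920
Node dd (S = 12.68): continuation = 1/1.08·[0.5375·8.6212 + 0.4625·18.7613] = 12.3250; exercise value = 14.3250 > continuation, so V_dd = 14.3250 (exercise)
Node u (S = 43.5): continuation = 1/1.08·[0.5375·0.0000 + 0.4625·3.6920] = 1.5811; exercise value = 0.0000 ≤ continuation, so V_u = 1.5811
Node d (S = 19.5): continuation = 1/1.08·[0.5375·3.6920 + 0.4625·14.3250] = 7.9720; exercise value = 7.5000 ≤ continuation, so V_d = 7.9720
Node 0 (S = 30): continuation = 1/1.08·[0.5375·1.5811 + 0.4625·7.9720] = 4.2008; exercise value = 0.0000 ≤ continuation, so V_0 = 4.2008

€4.20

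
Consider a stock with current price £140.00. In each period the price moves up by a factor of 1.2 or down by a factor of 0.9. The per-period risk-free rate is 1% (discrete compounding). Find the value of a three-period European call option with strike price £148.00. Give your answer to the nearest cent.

Risk-neutral probability p = (1 + 0.01 − 0.9)/(1.2 − 0.9) = 0.1100/0.3000 = 0.3667
Terminal stock prices: S_uuu = 241.9, S_uud = 181.4, S_udd = 136.1, S_ddd = 102.1
Terminal payoffs (S − K): max(93.92, 0) = 93.92, max(33.44, 0) = 33.44, max(-11.92, 0) = 0, max(-45.94, 0) = 0
Node uu (S = 201.6): V_uu = 1/1.01·[0.3667·93.9200 + 0.6333·33.4400] = 55.0653
Node ud (S = 151.2): V_ud = 1/1.01·[0.3667·33.4400 + 0.6333·0.0000] = 12.1399
Node dd (S = 113.4): V_dd = 1/1.01·[0.3667·0.0000 + 0.6333·0.0000] = 0.0000
Node u (S = 168): V_u = 1/1.01·[0.3667·55.0653 + 0.6333·12.1399] = 27.6032
Node d (S = 126): V_d = 1/1.01·[0.3667·12.1399 + 0.6333·0.0000] = 4.4072
Node 0 (S = 140): V_0 = 1/1.01·[0.3667·27.6032 + 0.6333·4.4072] = 12.7846

£12.78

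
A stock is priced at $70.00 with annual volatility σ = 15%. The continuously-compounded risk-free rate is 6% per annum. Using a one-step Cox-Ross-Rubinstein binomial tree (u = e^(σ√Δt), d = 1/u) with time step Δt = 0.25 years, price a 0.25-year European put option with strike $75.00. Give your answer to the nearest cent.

CRR parameters: u = e^(σ√Δt) = e^(0.15·√0.25) = 1.0779, d = 1/u = 0.9277
Per-period rate: rΔt = 0.06·0.25 = 0.015, so R = e^0.015 = 1.0151
Risk-neutral probability p = (e^0.015 − 0.9277)/(1.0779 − 0.9277) = 0.0874/0.1501 = 0.5819
Terminal stock prices: S_u = 75.45, S_d = 64.94
Terminal payoffs (K − S): max(-0.4519, 0) = 0, max(10.06, 0) = 10.06
Node 0 (S = 70): V_0 = e^(−0.015)·[0.5819·0.0000 + 0.4181·10.0580] = 4.1424

$4.14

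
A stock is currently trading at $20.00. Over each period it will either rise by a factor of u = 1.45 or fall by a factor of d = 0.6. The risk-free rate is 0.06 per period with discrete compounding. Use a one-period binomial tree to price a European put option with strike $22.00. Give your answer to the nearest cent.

$4.33

Risk-neutral probability p = (1 + 0.06 − 0.6)/(1.45 − 0.6) = 0.4600/0.8500 = 0.5412
Terminal stock prices: S_u = 29, S_d = 12
Terminal payoffs (K − S): max(-7, 0) = 0, max(10, 0) = 10
Node 0 (S = 20): V_0 = 1/1.06·[0.5412·0.0000 + 0.4588·10.0000] = 4.3285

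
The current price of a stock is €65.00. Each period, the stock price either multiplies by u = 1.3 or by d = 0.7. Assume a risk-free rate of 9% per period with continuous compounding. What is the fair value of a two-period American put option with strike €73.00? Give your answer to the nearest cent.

€11.23

Risk-neutral probability p = (e^0.09 − 0.7)/(1.3 − 0.7) = 0.3942/0.6000 = 0.6570
Terminal stock prices: S_uu = 109.9, S_ud = 59.15, S_dd = 31.85
Terminal payoffs (K − S): max(-36.85, 0) = 0, max(13.85, 0) = 13.85, max(41.15, 0) = 41.15
Node u (S = 84.5): continuation = e^(−0.09)·[0.6570·0.0000 + 0.3430·13.8500] = 4.3422; exercise value = 0.0000 ≤ continuation, so V_u = 4.3422
Node d (S = 45.5): continuation = e^(−0.09)·[0.6570·13.8500 + 0.3430·41.1500] = 21.2170; exercise value = 27.5000 > continuation, so V_d = 27.5000 (exercise)
Node 0 (S = 65): continuation = e^(−0.09)·[0.6570·4.3422 + 0.3430·27.5000] = 11.2289; exercise value = 8.0000 ≤ continuation, so V_0 = 11.2289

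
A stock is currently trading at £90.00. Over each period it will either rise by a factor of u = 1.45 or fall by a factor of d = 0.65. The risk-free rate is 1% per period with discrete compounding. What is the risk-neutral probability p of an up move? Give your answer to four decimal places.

Risk-neutral probability p = (1 + 0.01 − 0.65)/(1.45 − 0.65) = 0.3600/0.8000 = 0.4500

p = 0.4500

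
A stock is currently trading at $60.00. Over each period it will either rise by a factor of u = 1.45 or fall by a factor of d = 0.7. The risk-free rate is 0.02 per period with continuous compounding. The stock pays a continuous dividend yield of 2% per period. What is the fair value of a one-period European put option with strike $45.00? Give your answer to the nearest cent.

Per-period risk-free factor R = e^0.02 = 1.0202; dividend-adjusted growth = e^(0.02−0.02) = 1.0000.
Risk-neutral probability p = (1.0000 − 0.7)/(1.45 − 0.7) = 0.3000/0.7500 = 0.4000
Terminal stock prices: S_u = 87, S_d = 42
Terminal payoffs (K − S): max(-42, 0) = 0, max(3, 0) = 3
Node 0 (S = 60): V_0 = e^(−0.02)·[0.4000·0.0000 + 0.6000·3.0000] = 1.7644

$1.76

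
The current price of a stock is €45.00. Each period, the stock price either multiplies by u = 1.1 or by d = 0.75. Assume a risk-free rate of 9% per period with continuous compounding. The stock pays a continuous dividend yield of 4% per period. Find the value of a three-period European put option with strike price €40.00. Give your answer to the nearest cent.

€0.51

Per-period risk-free factor R = e^0.09 = 1.0942; dividend-adjusted growth = e^(0.09−0.04) = 1.0513.
Risk-neutral probability p = (1.0513 − 0.75)/(1.1 − 0.75) = 0.3013/0.3500 = 0.8608
Terminal stock prices: S_uuu = 59.9, S_uud = 40.84, S_udd = 27.84, S_ddd = 18.98
Terminal payoffs (K − S): max(-19.9, 0) = 0, max(-0.8375, 0) = 0, max(12.16, 0) = 12.16, max(21.02, 0) = 21.02
Node uu (S = 54.45): V_uu = e^(−0.09)·[0.8608·0.0000 + 0.1392·0.0000] = 0.0000
Node ud (S = 37.13): V_ud = e^(−0.09)·[0.8608·0.0000 + 0.1392·12.1562] = 1.5468
Node dd (S = 25.31): V_dd = e^(−0.09)·[0.8608·12.1562 + 0.1392·21.0156] = 12.2373
Node u (S = 49.5): V_u = e^(−0.09)·[0.8608·0.0000 + 0.1392·1.5468] = 0.1968
Node d (S = 33.75): V_d = e^(−0.09)·[0.8608·1.5468 + 0.1392·12.2373] = 2.7739
Node 0 (S = 45): V_0 = e^(−0.09)·[0.8608·0.1968 + 0.1392·2.7739] = 0.5078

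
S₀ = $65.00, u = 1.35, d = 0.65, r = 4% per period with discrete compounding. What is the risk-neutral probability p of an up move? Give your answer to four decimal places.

p = 0.5571

Risk-neutral probability p = (1 + 0.04 − 0.65)/(1.35 − 0.65) = 0.3900/0.7000 = 0.5571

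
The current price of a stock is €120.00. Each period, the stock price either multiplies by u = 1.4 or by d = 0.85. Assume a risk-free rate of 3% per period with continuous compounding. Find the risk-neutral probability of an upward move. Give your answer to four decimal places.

p = 0.3281

Risk-neutral probability p = (e^0.03 − 0.85)/(1.4 − 0.85) = 0.1805/0.5500 = 0.3281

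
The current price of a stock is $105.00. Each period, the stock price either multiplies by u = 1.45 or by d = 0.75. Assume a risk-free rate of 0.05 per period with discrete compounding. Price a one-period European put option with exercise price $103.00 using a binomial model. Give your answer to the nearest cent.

Risk-neutral probability p = (1 + 0.05 − 0.75)/(1.45 − 0.75) = 0.3000/0.7000 = 0.4286
Terminal stock prices: S_u = 152.2, S_d = 78.75
Terminal payoffs (K − S): max(-49.25, 0) = 0, max(24.25, 0) = 24.25
Node 0 (S = 105): V_0 = 1/1.05·[0.4286·0.0000 + 0.5714·24.2500] = 13.1973

$13.20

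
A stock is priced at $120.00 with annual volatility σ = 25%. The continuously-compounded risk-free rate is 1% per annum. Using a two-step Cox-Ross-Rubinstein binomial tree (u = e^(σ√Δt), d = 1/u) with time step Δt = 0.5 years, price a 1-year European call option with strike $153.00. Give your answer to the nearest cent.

$3.91

CRR parameters: u = e^(σ√Δt) = e^(0.25·√0.5) = 1.1934, d = 1/u = 0.8380
Per-period rate: rΔt = 0.01·0.5 = 0.005, so R = e^0.005 = 1.0050
Risk-neutral probability p = (e^0.005 − 0.8380)/(1.1934 − 0.8380) = 0.1670/0.3554 = 0.4700
Terminal stock prices: S_uu = 170.9, S_ud = 120, S_dd = 84.26
Terminal payoffs (S − K): max(17.89, 0) = 17.89, max(-33, 0) = 0, max(-68.74, 0) = 0
Node u (S = 143.2): V_u = e^(−0.005)·[0.4700·17.8943 + 0.5300·0.0000] = 8.3688
Node d (S = 100.6): V_d = e^(−0.005)·[0.4700·0.0000 + 0.5300·0.0000] = 0.0000
Node 0 (S = 120): V_0 = e^(−0.005)·[0.4700·8.3688 + 0.5300·0.0000] = 3.9139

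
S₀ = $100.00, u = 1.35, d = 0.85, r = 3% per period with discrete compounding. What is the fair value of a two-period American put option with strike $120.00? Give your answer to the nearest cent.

Risk-neutral probability p = (1 + 0.03 − 0.85)/(1.35 − 0.85) = 0.1800/0.5000 = 0.3600
Terminal stock prices: S_uu = 182.3, S_ud = 114.8, S_dd = 72.25
Terminal payoffs (K − S): max(-62.25, 0) = 0, max(5.25, 0) = 5.25, max(47.75, 0) = 47.75
Node u (S = 135): continuation = 1/1.03·[0.3600·0.0000 + 0.6400·5.2500] = 3.2621; exercise value = 0.0000 ≤ continuation, so V_u = 3.2621
Node d (S = 85): continuation = 1/1.03·[0.3600·5.2500 + 0.6400·47.7500] = 31.5049; exercise value = 35.0000 > continuation, so V_d = 35.0000 (exercise)
Node 0 (S = 100): continuation = 1/1.03·[0.3600·3.2621 + 0.6400·35.0000] = 22.8877; exercise value = 20.0000 ≤ continuation, so V_0 = 22.8877

$22.89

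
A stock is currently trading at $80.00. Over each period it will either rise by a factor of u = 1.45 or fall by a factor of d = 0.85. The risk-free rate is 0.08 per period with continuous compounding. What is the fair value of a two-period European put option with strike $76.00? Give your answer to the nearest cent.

$5.79

Risk-neutral probability p = (e^0.08 − 0.85)/(1.45 − 0.85) = 0.2333/0.6000 = 0.3888
Terminal stock prices: S_uu = 168.2, S_ud = 98.6, S_dd = 57.8
Terminal payoffs (K − S): max(-92.2, 0) = 0, max(-22.6, 0) = 0, max(18.2, 0) = 18.2
Node u (S = 116): V_u = e^(−0.08)·[0.3888·0.0000 + 0.6112·0.0000] = 0.0000
Node d (S = 68): V_d = e^(−0.08)·[0.3888·0.0000 + 0.6112·18.2000] = 10.2684
Node 0 (S = 80): V_0 = e^(−0.08)·[0.3888·0.0000 + 0.6112·10.2684] = 5.7934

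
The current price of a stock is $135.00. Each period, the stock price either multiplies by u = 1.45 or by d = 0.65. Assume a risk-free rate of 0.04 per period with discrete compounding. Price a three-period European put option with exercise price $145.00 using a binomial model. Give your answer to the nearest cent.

Risk-neutral probability p = (1 + 0.04 − 0.65)/(1.45 − 0.65) = 0.3900/0.8000 = 0.4875
Terminal stock prices: S_uuu = 411.6, S_uud = 184.5, S_udd = 82.7, S_ddd = 37.07
Terminal payoffs (K − S): max(-266.6, 0) = 0, max(-39.49, 0) = 0, max(62.3, 0) = 62.3, max(107.9, 0) = 107.9
Node uu (S = 283.8): V_uu = 1/1.04·[0.4875·0.0000 + 0.5125·0.0000] = 0.0000
Node ud (S = 127.2): V_ud = 1/1.04·[0.4875·0.0000 + 0.5125·62.2956] = 30.6986
Node dd (S = 57.04): V_dd = 1/1.04·[0.4875·62.2956 + 0.5125·107.9256] = 82.3856
Node u (S = 195.8): V_u = 1/1.04·[0.4875·0.0000 + 0.5125·30.6986] = 15.1279
Node d (S = 87.75): V_d = 1/1.04·[0.4875·30.6986 + 0.5125·82.3856] = 54.9886
Node 0 (S = 135): V_0 = 1/1.04·[0.4875·15.1279 + 0.5125·54.9886] = 34.1890

$34.19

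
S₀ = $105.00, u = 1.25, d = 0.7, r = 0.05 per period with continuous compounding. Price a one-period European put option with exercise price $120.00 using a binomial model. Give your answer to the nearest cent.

Risk-neutral probability p = (e^0.05 − 0.7)/(1.25 − 0.7) = 0.3513/0.5500 = 0.6387
Terminal stock prices: S_u = 131.2, S_d = 73.5
Terminal payoffs (K − S): max(-11.25, 0) = 0, max(46.5, 0) = 46.5
Node 0 (S = 105): V_0 = e^(−0.05)·[0.6387·0.0000 + 0.3613·46.5000] = 15.9822

$15.98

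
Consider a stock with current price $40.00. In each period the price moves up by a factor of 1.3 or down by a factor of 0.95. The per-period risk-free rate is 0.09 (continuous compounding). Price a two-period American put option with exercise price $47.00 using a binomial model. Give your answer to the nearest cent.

$7.00

Risk-neutral probability p = (e^0.09 − 0.95)/(1.3 − 0.95) = 0.1442/0.3500 = 0.4119
Terminal stock prices: S_uu = 67.6, S_ud = 49.4, S_dd = 36.1
Terminal payoffs (K − S): max(-20.6, 0) = 0, max(-2.4, 0) = 0, max(10.9, 0) = 10.9
Node u (S = 52): continuation = e^(−0.09)·[0.4119·0.0000 + 0.5881·0.0000] = 0.0000; exercise value = 0.0000 ≤ continuation, so V_u = 0.0000
Node d (S = 38): continuation = e^(−0.09)·[0.4119·0.0000 + 0.5881·10.9000] = 5.8583; exercise value = 9.0000 > continuation, so V_d = 9.0000 (exercise)
Node 0 (S = 40): continuation = e^(−0.09)·[0.4119·0.0000 + 0.5881·9.0000] = 4.8371; exercise value = 7.0000 > continuation, so V_0 = 7.0000 (exercise)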